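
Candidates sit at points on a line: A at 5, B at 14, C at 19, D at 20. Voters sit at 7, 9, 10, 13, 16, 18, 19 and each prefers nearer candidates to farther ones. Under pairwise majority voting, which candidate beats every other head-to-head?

With single-peaked preferences on a line, the Condorcet winner is the candidate closest to the median voter.
The median voter (position 13) is closest to B at 14.
Check: B vs C — voters closer to B: 5 of 7.

B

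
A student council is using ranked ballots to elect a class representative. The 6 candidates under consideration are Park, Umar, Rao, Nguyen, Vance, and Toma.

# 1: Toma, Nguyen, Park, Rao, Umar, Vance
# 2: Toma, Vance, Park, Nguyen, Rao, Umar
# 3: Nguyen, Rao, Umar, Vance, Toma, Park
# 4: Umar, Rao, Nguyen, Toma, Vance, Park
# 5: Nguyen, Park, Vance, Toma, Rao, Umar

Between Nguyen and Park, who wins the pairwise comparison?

Nguyen

Ballots ranking Nguyen above Park: 4.
Ballots ranking Park above Nguyen: 1.
Nguyen wins the head-to-head, 4–1.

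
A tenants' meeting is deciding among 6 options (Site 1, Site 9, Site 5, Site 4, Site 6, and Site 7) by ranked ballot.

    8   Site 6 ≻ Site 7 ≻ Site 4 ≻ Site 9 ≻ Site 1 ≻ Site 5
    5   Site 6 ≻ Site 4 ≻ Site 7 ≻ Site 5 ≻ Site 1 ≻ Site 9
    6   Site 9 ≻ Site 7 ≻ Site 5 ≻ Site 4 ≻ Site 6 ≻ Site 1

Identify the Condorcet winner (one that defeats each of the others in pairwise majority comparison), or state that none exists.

Site 6

Head-to-head results (19 voters total):
Site 1 vs Site 9: Site 9 wins 14–5.
Site 1 vs Site 5: Site 5 wins 11–8.
Site 1 vs Site 4: Site 4 wins 19–0.
Site 1 vs Site 6: Site 6 wins 19–0.
Site 1 vs Site 7: Site 7 wins 19–0.
Site 9 vs Site 5: Site 9 wins 14–5.
Site 9 vs Site 4: Site 4 wins 13–6.
Site 9 vs Site 6: Site 6 wins 13–6.
Site 9 vs Site 7: Site 7 wins 13–6.
Site 5 vs Site 4: Site 4 wins 13–6.
Site 5 vs Site 6: Site 6 wins 13–6.
Site 5 vs Site 7: Site 7 wins 19–0.
Site 4 vs Site 6: Site 6 wins 13–6.
Site 4 vs Site 7: Site 7 wins 14–5.
Site 6 vs Site 7: Site 6 wins 13–6.
Site 6 beats each rival — Site 1 (19–0), Site 9 (13–6), Site 5 (13–6), Site 4 (13–6), Site 7 (13–6) — so Site 6 is the Condorcet winner.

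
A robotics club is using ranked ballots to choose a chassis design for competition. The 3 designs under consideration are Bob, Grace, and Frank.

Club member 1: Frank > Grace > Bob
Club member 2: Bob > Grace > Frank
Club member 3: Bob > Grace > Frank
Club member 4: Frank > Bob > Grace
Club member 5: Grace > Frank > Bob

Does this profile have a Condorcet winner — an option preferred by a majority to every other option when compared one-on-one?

Head-to-head results (5 voters total):
Bob vs Grace: Bob wins 3–2.
Bob vs Frank: Frank wins 3–2.
Grace vs Frank: Grace wins 3–2.
No candidate beats all others: Bob beats Grace beats Frank beats Bob, a majority cycle.

No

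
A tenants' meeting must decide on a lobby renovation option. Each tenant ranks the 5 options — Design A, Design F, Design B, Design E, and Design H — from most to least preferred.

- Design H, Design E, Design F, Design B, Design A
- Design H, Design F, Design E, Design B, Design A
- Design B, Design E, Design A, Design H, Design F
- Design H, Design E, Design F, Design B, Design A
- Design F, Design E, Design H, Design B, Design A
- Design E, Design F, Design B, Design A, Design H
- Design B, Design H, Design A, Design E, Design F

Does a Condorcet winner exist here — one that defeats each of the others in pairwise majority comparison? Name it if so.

Head-to-head results (7 voters total):
Design A vs Design F: Design F wins 5–2.
Design A vs Design B: Design B wins 7–0.
Design A vs Design E: Design E wins 6–1.
Design A vs Design H: Design H wins 5–2.
Design F vs Design B: Design F wins 5–2.
Design F vs Design E: Design E wins 5–2.
Design F vs Design H: Design H wins 5–2.
Design B vs Design E: Design E wins 5–2.
Design B vs Design H: Design H wins 4–3.
Design E vs Design H: Design H wins 4–3.
Design H beats each rival — Design A (5–2), Design F (5–2), Design B (4–3), Design E (4–3) — so Design H is the Condorcet winner.

Design H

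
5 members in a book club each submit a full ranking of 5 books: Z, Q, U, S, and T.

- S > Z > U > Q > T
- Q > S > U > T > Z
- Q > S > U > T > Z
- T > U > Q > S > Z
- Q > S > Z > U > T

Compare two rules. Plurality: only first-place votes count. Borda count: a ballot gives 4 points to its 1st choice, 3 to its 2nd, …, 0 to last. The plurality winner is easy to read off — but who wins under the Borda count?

Plurality first-place counts: Z 0, Q 3, U 0, S 1, T 1 → Q.
Borda totals: Z 5, Q 15, U 10, S 14, T 6 → Q.

Q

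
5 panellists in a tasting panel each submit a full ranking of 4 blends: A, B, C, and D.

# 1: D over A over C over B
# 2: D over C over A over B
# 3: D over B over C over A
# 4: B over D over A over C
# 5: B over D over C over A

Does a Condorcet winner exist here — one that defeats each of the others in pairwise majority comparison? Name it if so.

D

Head-to-head results (5 voters total):
A vs B: B wins 3–2.
A vs C: C wins 3–2.
A vs D: D wins 5–0.
B vs C: B wins 3–2.
B vs D: D wins 3–2.
C vs D: D wins 5–0.
D beats each rival — A (5–0), B (3–2), C (5–0) — so D is the Condorcet winner.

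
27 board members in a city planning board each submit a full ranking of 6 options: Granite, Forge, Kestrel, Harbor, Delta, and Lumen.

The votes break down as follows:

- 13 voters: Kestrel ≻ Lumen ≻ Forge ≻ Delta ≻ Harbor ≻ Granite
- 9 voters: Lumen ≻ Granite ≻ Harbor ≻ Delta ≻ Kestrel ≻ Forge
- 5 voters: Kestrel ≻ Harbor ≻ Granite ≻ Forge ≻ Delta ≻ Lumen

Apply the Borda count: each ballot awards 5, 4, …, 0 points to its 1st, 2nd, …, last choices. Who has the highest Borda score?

Borda scores:
  Granite: 13·0 + 9·4 + 5·3 = 51
  Forge: 13·3 + 9·0 + 5·2 = 49
  Kestrel: 13·5 + 9·1 + 5·5 = 99
  Harbor: 13·1 + 9·3 + 5·4 = 60
  Delta: 13·2 + 9·2 + 5·1 = 49
  Lumen: 13·4 + 9·5 + 5·0 = 97
Kestrel has the highest total.

Kestrel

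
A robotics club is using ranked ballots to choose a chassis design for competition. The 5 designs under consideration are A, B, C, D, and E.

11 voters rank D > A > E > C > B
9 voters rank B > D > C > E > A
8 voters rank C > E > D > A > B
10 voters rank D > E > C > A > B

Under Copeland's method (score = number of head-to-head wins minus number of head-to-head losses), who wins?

Pairwise results:
  A vs B: A wins 29–9.
  A vs C: C wins 27–11.
  A vs D: D wins 38–0.
  A vs E: E wins 27–11.
  B vs C: C wins 29–9.
  B vs D: D wins 29–9.
  B vs E: E wins 29–9.
  C vs D: D wins 30–8.
  C vs E: E wins 21–17.
  D vs E: D wins 30–8.
Copeland scores (wins − losses):
  A: 1 − 3 = -2
  B: 0 − 4 = -4
  C: 2 − 2 = 0
  D: 4 − 0 = 4
  E: 3 − 1 = 2
D has the best Copeland score.

D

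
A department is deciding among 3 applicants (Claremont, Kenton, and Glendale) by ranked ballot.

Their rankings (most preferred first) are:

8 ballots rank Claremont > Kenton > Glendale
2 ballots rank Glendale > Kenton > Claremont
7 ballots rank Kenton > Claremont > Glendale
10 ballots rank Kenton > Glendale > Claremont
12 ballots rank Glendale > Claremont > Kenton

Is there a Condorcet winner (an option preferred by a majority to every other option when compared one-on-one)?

Head-to-head results (39 voters total):
Claremont vs Kenton: Claremont wins 20–19.
Claremont vs Glendale: Glendale wins 24–15.
Kenton vs Glendale: Kenton wins 25–14.
No candidate beats all others: Claremont beats Kenton beats Glendale beats Claremont, a majority cycle.

No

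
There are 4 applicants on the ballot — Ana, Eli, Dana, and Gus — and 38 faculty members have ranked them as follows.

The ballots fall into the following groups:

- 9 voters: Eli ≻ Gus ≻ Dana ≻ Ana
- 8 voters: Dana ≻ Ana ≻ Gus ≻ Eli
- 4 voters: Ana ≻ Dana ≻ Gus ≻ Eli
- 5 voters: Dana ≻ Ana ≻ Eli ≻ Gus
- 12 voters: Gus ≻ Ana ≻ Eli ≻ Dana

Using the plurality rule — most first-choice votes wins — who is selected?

First-place vote totals:
  Ana: 4
  Eli: 9
  Dana: 13
  Gus: 12
Dana has the most first-place votes.

Dana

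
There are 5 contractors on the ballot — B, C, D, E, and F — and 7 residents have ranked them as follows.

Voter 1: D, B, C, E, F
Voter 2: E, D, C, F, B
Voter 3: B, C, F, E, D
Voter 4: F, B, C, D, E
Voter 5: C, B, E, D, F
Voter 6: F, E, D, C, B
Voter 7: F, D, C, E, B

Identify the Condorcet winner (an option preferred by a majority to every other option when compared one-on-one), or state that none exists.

None — there is no Condorcet winner

Head-to-head results (7 voters total):
B vs C: C wins 4–3.
B vs D: D wins 4–3.
B vs E: B wins 4–3.
B vs F: F wins 4–3.
C vs D: D wins 4–3.
C vs E: C wins 5–2.
C vs F: C wins 4–3.
D vs E: E wins 4–3.
D vs F: F wins 4–3.
E vs F: F wins 4–3.
No candidate beats all others: B beats E beats D beats B, a majority cycle.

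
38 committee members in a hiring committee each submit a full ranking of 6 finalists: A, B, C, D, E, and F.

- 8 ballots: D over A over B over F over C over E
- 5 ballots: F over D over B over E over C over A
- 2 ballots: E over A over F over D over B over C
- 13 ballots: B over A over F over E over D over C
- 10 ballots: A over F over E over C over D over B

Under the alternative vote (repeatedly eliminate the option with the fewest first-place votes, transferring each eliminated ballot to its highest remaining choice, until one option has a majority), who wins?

D

Round 1: B 13, A 10, D 8, F 5, E 2, C 0. C has the fewest and is eliminated.
Round 2: B 13, A 10, D 8, F 5, E 2. E has the fewest and is eliminated.
Round 3: B 13, A 12, D 8, F 5. F has the fewest and is eliminated.
Round 4: B 13, D 13, A 12. A has the fewest and is eliminated.
Round 5: D 25, B 13. D has a majority.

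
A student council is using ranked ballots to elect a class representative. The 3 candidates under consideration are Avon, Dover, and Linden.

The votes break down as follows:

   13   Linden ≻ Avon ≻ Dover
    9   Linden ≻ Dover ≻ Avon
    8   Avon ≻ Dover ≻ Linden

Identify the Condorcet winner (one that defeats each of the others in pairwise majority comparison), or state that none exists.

Linden

Head-to-head results (30 voters total):
Avon vs Dover: Avon wins 21–9.
Avon vs Linden: Linden wins 22–8.
Dover vs Linden: Linden wins 22–8.
Linden beats each rival — Avon (22–8), Dover (22–8) — so Linden is the Condorcet winner.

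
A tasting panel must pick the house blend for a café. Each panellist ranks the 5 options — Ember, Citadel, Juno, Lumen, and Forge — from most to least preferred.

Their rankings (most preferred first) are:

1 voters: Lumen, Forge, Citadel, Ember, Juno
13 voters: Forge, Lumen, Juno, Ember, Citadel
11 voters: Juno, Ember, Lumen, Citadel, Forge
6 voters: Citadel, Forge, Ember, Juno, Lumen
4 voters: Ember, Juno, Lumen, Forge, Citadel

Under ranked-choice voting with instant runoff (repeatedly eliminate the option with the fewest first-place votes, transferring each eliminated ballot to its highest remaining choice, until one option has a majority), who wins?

Forge

Round 1: Forge 13, Juno 11, Citadel 6, Ember 4, Lumen 1. Lumen has the fewest and is eliminated.
Round 2: Forge 14, Juno 11, Citadel 6, Ember 4. Ember has the fewest and is eliminated.
Round 3: Juno 15, Forge 14, Citadel 6. Citadel has the fewest and is eliminated.
Round 4: Forge 20, Juno 15. Forge has a majority.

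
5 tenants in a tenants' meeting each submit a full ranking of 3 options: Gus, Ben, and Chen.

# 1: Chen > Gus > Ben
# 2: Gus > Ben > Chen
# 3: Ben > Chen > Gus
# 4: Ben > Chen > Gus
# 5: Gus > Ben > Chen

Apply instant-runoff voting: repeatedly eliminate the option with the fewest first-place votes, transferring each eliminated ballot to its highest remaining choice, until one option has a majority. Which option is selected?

Gus

Round 1: Gus 2, Ben 2, Chen 1. Chen has the fewest and is eliminated.
Round 2: Gus 3, Ben 2. Gus has a majority.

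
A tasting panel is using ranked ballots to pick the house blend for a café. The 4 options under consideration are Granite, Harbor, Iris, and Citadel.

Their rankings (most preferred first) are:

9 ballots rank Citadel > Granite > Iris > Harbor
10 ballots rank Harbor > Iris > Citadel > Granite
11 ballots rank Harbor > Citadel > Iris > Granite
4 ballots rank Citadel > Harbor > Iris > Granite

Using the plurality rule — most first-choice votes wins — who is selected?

First-place vote totals:
  Granite: 0
  Harbor: 21
  Iris: 0
  Citadel: 13
Harbor has the most first-place votes.

Harbor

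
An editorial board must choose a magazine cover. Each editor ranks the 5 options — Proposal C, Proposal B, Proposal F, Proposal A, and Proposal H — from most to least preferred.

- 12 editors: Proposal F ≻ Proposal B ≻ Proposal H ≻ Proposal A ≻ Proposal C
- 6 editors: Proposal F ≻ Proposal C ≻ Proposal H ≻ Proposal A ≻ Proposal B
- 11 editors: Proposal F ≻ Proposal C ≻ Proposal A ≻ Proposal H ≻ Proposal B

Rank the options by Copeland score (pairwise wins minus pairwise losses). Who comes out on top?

Pairwise results:
  Proposal C vs Proposal B: Proposal C wins 17–12.
  Proposal C vs Proposal F: Proposal F wins 29–0.
  Proposal C vs Proposal A: Proposal C wins 17–12.
  Proposal C vs Proposal H: Proposal C wins 17–12.
  Proposal B vs Proposal F: Proposal F wins 29–0.
  Proposal B vs Proposal A: Proposal A wins 17–12.
  Proposal B vs Proposal H: Proposal H wins 17–12.
  Proposal F vs Proposal A: Proposal F wins 29–0.
  Proposal F vs Proposal H: Proposal F wins 29–0.
  Proposal A vs Proposal H: Proposal H wins 18–11.
Copeland scores (wins − losses):
  Proposal C: 3 − 1 = 2
  Proposal B: 0 − 4 = -4
  Proposal F: 4 − 0 = 4
  Proposal A: 1 − 3 = -2
  Proposal H: 2 − 2 = 0
Proposal F has the best Copeland score.

Proposal F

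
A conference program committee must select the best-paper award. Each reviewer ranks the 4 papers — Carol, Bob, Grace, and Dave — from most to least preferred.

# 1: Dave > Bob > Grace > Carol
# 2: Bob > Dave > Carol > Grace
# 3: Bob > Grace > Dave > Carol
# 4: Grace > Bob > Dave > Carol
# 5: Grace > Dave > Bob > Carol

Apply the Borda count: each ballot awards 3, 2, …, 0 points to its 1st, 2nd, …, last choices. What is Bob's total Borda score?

Borda scores:
  Carol: 0 + 1 + 0 + 0 + 0 = 1
  Bob: 2 + 3 + 3 + 2 + 1 = 11
  Grace: 1 + 0 + 2 + 3 + 3 = 9
  Dave: 3 + 2 + 1 + 1 + 2 = 9

11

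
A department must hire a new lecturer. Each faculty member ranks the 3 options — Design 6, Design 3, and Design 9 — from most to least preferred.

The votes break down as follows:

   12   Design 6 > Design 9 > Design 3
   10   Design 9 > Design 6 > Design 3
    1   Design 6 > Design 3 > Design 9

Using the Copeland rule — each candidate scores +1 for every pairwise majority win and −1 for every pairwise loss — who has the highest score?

Design 6

Pairwise results:
  Design 6 vs Design 3: Design 6 wins 23–0.
  Design 6 vs Design 9: Design 6 wins 13–10.
  Design 3 vs Design 9: Design 9 wins 22–1.
Copeland scores (wins − losses):
  Design 6: 2 − 0 = 2
  Design 3: 0 − 2 = -2
  Design 9: 1 − 1 = 0
Design 6 has the best Copeland score.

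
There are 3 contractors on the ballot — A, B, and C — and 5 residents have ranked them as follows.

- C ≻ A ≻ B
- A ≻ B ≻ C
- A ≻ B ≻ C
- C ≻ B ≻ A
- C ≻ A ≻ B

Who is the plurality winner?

C

First-place vote totals:
  A: 2
  B: 0
  C: 3
C has the most first-place votes.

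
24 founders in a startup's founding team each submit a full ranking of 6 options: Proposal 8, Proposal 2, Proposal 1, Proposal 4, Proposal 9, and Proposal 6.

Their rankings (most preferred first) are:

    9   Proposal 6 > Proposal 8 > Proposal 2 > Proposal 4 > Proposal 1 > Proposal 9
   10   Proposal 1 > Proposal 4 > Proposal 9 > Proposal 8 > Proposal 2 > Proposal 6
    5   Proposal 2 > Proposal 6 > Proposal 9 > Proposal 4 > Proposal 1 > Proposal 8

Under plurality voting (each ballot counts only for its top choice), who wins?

Proposal 1

First-place vote totals:
  Proposal 8: 0
  Proposal 2: 5
  Proposal 1: 10
  Proposal 4: 0
  Proposal 9: 0
  Proposal 6: 9
Proposal 1 has the most first-place votes.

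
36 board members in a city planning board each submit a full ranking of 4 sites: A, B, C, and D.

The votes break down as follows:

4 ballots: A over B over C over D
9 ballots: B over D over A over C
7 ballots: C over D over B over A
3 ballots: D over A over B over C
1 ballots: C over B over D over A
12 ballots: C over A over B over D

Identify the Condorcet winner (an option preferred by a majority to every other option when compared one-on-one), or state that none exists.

Head-to-head results (36 voters total):
A vs B: A wins 19–17.
A vs C: C wins 20–16.
A vs D: D wins 20–16.
B vs C: C wins 20–16.
B vs D: B wins 26–10.
C vs D: C wins 24–12.
C beats each rival — A (20–16), B (20–16), D (24–12) — so C is the Condorcet winner.

C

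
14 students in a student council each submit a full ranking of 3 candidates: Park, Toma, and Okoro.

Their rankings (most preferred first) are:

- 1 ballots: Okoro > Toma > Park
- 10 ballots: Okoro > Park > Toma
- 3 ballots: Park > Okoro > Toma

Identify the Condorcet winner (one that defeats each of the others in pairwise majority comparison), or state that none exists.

Head-to-head results (14 voters total):
Park vs Toma: Park wins 13–1.
Park vs Okoro: Okoro wins 11–3.
Toma vs Okoro: Okoro wins 14–0.
Okoro beats each rival — Park (11–3), Toma (14–0) — so Okoro is the Condorcet winner.

Okoro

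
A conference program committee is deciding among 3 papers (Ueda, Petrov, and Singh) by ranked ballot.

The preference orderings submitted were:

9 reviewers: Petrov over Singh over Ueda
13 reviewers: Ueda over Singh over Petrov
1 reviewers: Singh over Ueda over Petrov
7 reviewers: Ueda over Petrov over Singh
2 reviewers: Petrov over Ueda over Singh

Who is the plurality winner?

First-place vote totals:
  Ueda: 20
  Petrov: 11
  Singh: 1
Ueda has the most first-place votes.

Ueda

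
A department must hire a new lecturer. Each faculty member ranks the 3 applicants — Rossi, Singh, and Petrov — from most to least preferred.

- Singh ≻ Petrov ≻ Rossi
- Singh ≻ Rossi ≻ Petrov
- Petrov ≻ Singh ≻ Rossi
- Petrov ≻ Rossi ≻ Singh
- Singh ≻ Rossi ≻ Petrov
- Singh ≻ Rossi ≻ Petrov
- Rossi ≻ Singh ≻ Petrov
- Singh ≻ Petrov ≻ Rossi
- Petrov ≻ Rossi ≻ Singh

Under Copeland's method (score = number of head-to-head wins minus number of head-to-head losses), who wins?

Pairwise results:
  Rossi vs Singh: Singh wins 6–3.
  Rossi vs Petrov: Petrov wins 5–4.
  Singh vs Petrov: Singh wins 6–3.
Copeland scores (wins − losses):
  Rossi: 0 − 2 = -2
  Singh: 2 − 0 = 2
  Petrov: 1 − 1 = 0
Singh has the best Copeland score.

Singh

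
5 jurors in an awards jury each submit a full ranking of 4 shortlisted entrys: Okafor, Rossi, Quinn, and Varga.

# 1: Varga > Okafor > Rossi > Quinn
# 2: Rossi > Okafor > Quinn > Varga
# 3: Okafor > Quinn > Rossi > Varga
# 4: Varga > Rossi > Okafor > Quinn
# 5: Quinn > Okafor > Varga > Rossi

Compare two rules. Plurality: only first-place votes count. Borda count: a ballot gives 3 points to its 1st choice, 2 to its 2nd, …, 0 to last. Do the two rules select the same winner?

No

Plurality first-place counts: Okafor 1, Rossi 1, Quinn 1, Varga 2 → Varga.
Borda totals: Okafor 10, Rossi 7, Quinn 6, Varga 7 → Okafor.
The two rules disagree: plurality picks Varga, Borda picks Okafor.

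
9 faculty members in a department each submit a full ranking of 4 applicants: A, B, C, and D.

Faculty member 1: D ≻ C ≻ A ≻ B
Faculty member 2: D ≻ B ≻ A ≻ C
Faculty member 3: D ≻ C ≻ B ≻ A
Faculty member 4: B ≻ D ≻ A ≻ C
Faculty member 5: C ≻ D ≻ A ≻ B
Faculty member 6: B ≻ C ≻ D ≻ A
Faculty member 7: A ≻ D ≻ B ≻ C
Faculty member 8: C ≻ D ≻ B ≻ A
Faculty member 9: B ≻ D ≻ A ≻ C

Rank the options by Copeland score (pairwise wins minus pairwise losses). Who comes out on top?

Pairwise results:
  A vs B: B wins 6–3.
  A vs C: C wins 5–4.
  A vs D: D wins 8–1.
  B vs C: B wins 5–4.
  B vs D: D wins 6–3.
  C vs D: D wins 6–3.
Copeland scores (wins − losses):
  A: 0 − 3 = -3
  B: 2 − 1 = 1
  C: 1 − 2 = -1
  D: 3 − 0 = 3
D has the best Copeland score.

D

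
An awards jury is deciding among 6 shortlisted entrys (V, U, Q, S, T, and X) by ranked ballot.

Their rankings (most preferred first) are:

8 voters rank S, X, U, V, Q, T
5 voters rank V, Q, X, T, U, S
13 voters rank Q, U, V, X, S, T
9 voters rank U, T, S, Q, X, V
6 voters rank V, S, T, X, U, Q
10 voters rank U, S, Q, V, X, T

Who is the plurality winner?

First-place vote totals:
  V: 11
  U: 19
  Q: 13
  S: 8
  T: 0
  X: 0
U has the most first-place votes.

U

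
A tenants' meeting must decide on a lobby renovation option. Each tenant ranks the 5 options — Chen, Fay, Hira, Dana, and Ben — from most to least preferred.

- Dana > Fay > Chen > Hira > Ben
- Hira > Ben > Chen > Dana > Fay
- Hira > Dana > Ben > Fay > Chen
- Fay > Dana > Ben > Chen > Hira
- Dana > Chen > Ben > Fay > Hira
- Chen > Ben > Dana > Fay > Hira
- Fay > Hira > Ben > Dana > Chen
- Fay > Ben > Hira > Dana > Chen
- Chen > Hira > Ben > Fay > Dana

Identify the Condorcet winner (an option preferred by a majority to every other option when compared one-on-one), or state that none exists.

There is no Condorcet winner

Head-to-head results (9 voters total):
Chen vs Fay: Fay wins 5–4.
Chen vs Hira: Chen wins 5–4.
Chen vs Dana: Dana wins 6–3.
Chen vs Ben: Ben wins 5–4.
Fay vs Hira: Fay wins 6–3.
Fay vs Dana: Dana wins 5–4.
Fay vs Ben: Ben wins 5–4.
Hira vs Dana: Hira wins 5–4.
Hira vs Ben: Hira wins 5–4.
Dana vs Ben: Ben wins 5–4.
No candidate beats all others: Chen beats Hira beats Dana beats Chen, a majority cycle.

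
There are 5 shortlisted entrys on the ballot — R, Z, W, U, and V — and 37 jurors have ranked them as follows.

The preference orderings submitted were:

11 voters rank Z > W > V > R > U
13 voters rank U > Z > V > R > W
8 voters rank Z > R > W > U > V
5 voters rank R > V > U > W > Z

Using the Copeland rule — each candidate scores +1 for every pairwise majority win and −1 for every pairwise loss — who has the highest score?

Z

Pairwise results:
  R vs Z: Z wins 32–5.
  R vs W: R wins 26–11.
  R vs U: R wins 24–13.
  R vs V: V wins 24–13.
  Z vs W: Z wins 32–5.
  Z vs U: Z wins 19–18.
  Z vs V: Z wins 32–5.
  W vs U: W wins 19–18.
  W vs V: W wins 19–18.
  U vs V: U wins 21–16.
Copeland scores (wins − losses):
  R: 2 − 2 = 0
  Z: 4 − 0 = 4
  W: 2 − 2 = 0
  U: 1 − 3 = -2
  V: 1 − 3 = -2
Z has the best Copeland score.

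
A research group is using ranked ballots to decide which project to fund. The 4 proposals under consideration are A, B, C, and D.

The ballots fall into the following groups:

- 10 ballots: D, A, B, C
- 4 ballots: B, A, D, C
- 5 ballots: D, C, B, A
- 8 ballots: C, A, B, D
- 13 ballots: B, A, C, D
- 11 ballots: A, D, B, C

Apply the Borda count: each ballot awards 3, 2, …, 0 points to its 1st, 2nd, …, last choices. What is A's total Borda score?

103

Borda scores:
  A: 10·2 + 4·2 + 5·0 + 8·2 + 13·2 + 11·3 = 103
  B: 10·1 + 4·3 + 5·1 + 8·1 + 13·3 + 11·1 = 85
  C: 10·0 + 4·0 + 5·2 + 8·3 + 13·1 + 11·0 = 47
  D: 10·3 + 4·1 + 5·3 + 8·0 + 13·0 + 11·2 = 71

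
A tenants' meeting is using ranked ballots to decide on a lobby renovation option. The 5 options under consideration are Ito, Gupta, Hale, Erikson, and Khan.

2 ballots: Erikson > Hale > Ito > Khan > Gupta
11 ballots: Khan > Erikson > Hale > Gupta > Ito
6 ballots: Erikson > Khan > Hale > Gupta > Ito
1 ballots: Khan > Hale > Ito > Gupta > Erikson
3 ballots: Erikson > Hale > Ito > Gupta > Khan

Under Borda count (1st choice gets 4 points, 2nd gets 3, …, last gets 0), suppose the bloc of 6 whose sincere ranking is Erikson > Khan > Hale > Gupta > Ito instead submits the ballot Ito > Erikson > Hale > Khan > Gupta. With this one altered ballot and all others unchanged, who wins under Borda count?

Erikson

Borda totals with the altered ballot: Ito 36, Gupta 15, Hale 52, Erikson 71, Khan 56.
The winner is unchanged: still Erikson.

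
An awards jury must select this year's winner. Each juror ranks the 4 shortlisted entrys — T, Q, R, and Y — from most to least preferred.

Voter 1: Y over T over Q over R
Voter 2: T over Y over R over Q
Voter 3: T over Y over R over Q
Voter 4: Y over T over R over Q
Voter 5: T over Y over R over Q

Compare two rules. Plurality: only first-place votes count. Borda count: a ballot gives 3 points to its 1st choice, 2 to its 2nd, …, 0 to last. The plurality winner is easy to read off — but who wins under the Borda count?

T

Plurality first-place counts: T 3, Q 0, R 0, Y 2 → T.
Borda totals: T 13, Q 1, R 4, Y 12 → T.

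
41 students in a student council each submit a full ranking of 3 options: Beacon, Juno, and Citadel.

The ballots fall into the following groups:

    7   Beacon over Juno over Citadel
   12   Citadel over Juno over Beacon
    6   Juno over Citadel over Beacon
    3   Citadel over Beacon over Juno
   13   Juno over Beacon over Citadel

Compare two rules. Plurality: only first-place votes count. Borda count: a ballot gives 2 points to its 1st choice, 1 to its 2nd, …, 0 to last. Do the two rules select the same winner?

Plurality first-place counts: Beacon 7, Juno 19, Citadel 15 → Juno.
Borda totals: Beacon 30, Juno 57, Citadel 36 → Juno.
The two rules agree on Juno.

Yes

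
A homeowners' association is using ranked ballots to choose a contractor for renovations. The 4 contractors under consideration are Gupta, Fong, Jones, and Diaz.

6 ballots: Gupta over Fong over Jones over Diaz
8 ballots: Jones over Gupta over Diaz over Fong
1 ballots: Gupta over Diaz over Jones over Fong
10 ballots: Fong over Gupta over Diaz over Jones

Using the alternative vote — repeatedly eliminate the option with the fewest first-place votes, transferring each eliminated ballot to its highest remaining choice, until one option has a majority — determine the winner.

Fong

Round 1: Fong 10, Jones 8, Gupta 7, Diaz 0. Diaz has the fewest and is eliminated.
Round 2: Fong 10, Jones 8, Gupta 7. Gupta has the fewest and is eliminated.
Round 3: Fong 16, Jones 9. Fong has a majority.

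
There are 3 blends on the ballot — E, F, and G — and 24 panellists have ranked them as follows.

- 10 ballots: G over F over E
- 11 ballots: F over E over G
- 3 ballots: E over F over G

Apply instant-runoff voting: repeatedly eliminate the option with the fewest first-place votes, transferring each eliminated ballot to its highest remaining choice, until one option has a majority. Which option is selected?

F

Round 1: F 11, G 10, E 3. E has the fewest and is eliminated.
Round 2: F 14, G 10. F has a majority.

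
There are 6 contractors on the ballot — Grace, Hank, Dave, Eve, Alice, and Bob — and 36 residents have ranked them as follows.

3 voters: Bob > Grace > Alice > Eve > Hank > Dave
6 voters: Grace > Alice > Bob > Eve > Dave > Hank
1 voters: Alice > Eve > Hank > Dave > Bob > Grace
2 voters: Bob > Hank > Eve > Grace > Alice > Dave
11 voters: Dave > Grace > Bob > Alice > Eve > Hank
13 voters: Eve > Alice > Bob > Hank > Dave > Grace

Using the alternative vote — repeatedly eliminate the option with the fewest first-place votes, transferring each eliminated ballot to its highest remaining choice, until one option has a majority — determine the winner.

Round 1: Eve 13, Dave 11, Grace 6, Bob 5, Alice 1, Hank 0. Hank has the fewest and is eliminated.
Round 2: Eve 13, Dave 11, Grace 6, Bob 5, Alice 1. Alice has the fewest and is eliminated.
Round 3: Eve 14, Dave 11, Grace 6, Bob 5. Bob has the fewest and is eliminated.
Round 4: Eve 16, Dave 11, Grace 9. Grace has the fewest and is eliminated.
Round 5: Eve 25, Dave 11. Eve has a majority.

Eve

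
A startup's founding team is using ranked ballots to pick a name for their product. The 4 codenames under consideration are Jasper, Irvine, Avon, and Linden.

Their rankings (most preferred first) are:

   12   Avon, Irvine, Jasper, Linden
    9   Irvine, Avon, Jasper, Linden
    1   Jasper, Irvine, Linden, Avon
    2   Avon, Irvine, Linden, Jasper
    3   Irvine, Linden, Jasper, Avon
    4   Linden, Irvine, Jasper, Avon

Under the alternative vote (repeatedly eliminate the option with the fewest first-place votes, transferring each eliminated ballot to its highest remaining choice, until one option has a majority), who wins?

Irvine

Round 1: Avon 14, Irvine 12, Linden 4, Jasper 1. Jasper has the fewest and is eliminated.
Round 2: Avon 14, Irvine 13, Linden 4. Linden has the fewest and is eliminated.
Round 3: Irvine 17, Avon 14. Irvine has a majority.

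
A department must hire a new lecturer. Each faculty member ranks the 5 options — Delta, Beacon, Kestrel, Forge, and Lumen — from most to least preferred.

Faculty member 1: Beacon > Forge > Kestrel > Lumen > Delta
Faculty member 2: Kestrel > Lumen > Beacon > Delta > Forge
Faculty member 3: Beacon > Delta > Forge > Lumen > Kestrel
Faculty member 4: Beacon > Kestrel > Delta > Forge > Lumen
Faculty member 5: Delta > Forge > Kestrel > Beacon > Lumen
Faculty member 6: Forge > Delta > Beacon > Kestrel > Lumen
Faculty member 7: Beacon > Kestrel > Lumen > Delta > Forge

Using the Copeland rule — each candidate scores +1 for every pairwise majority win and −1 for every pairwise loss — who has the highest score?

Beacon

Pairwise results:
  Delta vs Beacon: Beacon wins 5–2.
  Delta vs Kestrel: Kestrel wins 4–3.
  Delta vs Forge: Delta wins 5–2.
  Delta vs Lumen: Delta wins 4–3.
  Beacon vs Kestrel: Beacon wins 5–2.
  Beacon vs Forge: Beacon wins 5–2.
  Beacon vs Lumen: Beacon wins 6–1.
  Kestrel vs Forge: Forge wins 4–3.
  Kestrel vs Lumen: Kestrel wins 6–1.
  Forge vs Lumen: Forge wins 5–2.
Copeland scores (wins − losses):
  Delta: 2 − 2 = 0
  Beacon: 4 − 0 = 4
  Kestrel: 2 − 2 = 0
  Forge: 2 − 2 = 0
  Lumen: 0 − 4 = -4
Beacon has the best Copeland score.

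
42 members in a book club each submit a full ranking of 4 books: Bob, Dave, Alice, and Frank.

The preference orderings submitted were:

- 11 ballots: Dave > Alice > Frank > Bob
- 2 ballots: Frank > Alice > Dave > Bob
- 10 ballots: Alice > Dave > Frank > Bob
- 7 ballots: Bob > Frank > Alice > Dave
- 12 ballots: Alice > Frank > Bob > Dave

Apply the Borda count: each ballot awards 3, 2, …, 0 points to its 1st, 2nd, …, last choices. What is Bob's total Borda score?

33

Borda scores:
  Bob: 11·0 + 2·0 + 10·0 + 7·3 + 12·1 = 33
  Dave: 11·3 + 2·1 + 10·2 + 7·0 + 12·0 = 55
  Alice: 11·2 + 2·2 + 10·3 + 7·1 + 12·3 = 99
  Frank: 11·1 + 2·3 + 10·1 + 7·2 + 12·2 = 65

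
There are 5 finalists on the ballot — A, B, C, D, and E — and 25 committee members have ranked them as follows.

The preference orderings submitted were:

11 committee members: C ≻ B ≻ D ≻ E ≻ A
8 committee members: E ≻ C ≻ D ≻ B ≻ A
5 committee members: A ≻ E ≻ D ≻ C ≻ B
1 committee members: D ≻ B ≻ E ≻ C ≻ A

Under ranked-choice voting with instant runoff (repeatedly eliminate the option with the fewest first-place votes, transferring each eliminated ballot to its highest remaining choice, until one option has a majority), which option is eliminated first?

B

Round 1: C 11, E 8, A 5, D 1, B 0. B has the fewest and is eliminated.
Round 2: C 11, E 8, A 5, D 1. D has the fewest and is eliminated.
Round 3: C 11, E 9, A 5. A has the fewest and is eliminated.
Round 4: E 14, C 11. E has a majority.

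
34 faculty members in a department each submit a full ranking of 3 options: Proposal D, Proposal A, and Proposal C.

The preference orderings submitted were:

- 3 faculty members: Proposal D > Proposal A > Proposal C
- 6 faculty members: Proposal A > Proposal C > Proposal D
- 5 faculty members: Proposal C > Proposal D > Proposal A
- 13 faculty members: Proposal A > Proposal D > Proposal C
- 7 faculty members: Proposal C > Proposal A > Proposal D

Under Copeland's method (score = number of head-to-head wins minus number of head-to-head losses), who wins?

Proposal A

Pairwise results:
  Proposal D vs Proposal A: Proposal A wins 26–8.
  Proposal D vs Proposal C: Proposal C wins 18–16.
  Proposal A vs Proposal C: Proposal A wins 22–12.
Copeland scores (wins − losses):
  Proposal D: 0 − 2 = -2
  Proposal A: 2 − 0 = 2
  Proposal C: 1 − 1 = 0
Proposal A has the best Copeland score.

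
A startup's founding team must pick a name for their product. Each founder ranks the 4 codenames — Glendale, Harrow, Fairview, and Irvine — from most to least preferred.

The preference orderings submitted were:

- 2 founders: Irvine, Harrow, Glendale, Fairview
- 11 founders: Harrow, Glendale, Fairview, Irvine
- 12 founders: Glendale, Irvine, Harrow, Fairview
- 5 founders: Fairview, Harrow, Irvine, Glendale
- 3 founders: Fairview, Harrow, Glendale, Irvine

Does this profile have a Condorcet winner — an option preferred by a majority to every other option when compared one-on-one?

Head-to-head results (33 voters total):
Glendale vs Harrow: Harrow wins 21–12.
Glendale vs Fairview: Glendale wins 25–8.
Glendale vs Irvine: Glendale wins 26–7.
Harrow vs Fairview: Harrow wins 25–8.
Harrow vs Irvine: Harrow wins 19–14.
Fairview vs Irvine: Fairview wins 19–14.
Harrow beats each rival — Glendale (21–12), Fairview (25–8), Irvine (19–14) — so Harrow is the Condorcet winner.

Yes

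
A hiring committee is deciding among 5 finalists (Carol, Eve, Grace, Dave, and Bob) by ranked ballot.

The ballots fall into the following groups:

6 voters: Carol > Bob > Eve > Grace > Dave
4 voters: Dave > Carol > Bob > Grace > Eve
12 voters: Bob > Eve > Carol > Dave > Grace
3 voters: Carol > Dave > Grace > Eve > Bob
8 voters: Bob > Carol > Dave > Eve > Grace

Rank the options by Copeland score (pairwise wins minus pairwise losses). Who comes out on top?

Pairwise results:
  Carol vs Eve: Carol wins 21–12.
  Carol vs Grace: Carol wins 33–0.
  Carol vs Dave: Carol wins 29–4.
  Carol vs Bob: Bob wins 20–13.
  Eve vs Grace: Eve wins 26–7.
  Eve vs Dave: Eve wins 18–15.
  Eve vs Bob: Bob wins 30–3.
  Grace vs Dave: Dave wins 27–6.
  Grace vs Bob: Bob wins 30–3.
  Dave vs Bob: Bob wins 26–7.
Copeland scores (wins − losses):
  Carol: 3 − 1 = 2
  Eve: 2 − 2 = 0
  Grace: 0 − 4 = -4
  Dave: 1 − 3 = -2
  Bob: 4 − 0 = 4
Bob has the best Copeland score.

Bob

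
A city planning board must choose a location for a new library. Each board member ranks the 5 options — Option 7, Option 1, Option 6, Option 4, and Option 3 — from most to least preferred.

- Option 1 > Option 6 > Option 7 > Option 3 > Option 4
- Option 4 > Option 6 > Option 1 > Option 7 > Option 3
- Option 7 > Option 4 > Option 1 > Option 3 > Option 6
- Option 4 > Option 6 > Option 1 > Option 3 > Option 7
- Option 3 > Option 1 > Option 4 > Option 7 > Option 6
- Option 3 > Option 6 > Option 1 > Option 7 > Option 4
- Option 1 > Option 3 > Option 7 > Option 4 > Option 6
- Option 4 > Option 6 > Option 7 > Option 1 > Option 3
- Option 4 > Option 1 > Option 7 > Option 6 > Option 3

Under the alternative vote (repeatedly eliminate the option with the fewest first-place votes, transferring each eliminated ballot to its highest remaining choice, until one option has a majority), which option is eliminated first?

Round 1: Option 4 4, Option 1 2, Option 3 2, Option 7 1, Option 6 0. Option 6 has the fewest and is eliminated.
Round 2: Option 4 4, Option 1 2, Option 3 2, Option 7 1. Option 7 has the fewest and is eliminated.
Round 3: Option 4 5, Option 1 2, Option 3 2. Option 4 has a majority.

Option 6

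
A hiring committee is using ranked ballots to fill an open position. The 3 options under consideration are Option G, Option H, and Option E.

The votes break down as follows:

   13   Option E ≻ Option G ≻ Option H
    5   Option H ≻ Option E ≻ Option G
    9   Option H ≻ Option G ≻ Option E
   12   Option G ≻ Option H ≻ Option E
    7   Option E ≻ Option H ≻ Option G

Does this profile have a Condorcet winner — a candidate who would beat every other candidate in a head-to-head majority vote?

Head-to-head results (46 voters total):
Option G vs Option H: Option G wins 25–21.
Option G vs Option E: Option E wins 25–21.
Option H vs Option E: Option H wins 26–20.
No candidate beats all others: Option G beats Option H beats Option E beats Option G, a majority cycle.

No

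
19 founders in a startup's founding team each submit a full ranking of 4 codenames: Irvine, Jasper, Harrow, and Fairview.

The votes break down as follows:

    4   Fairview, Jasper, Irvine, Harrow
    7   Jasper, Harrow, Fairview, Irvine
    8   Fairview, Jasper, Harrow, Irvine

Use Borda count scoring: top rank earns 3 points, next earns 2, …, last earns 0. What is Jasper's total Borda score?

45

Borda scores:
  Irvine: 4·1 + 7·0 + 8·0 = 4
  Jasper: 4·2 + 7·3 + 8·2 = 45
  Harrow: 4·0 + 7·2 + 8·1 = 22
  Fairview: 4·3 + 7·1 + 8·3 = 43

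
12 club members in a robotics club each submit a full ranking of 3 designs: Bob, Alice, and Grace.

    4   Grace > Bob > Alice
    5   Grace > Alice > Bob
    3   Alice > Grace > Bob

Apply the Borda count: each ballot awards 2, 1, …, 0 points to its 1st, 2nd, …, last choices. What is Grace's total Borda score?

21

Borda scores:
  Bob: 4·1 + 5·0 + 3·0 = 4
  Alice: 4·0 + 5·1 + 3·2 = 11
  Grace: 4·2 + 5·2 + 3·1 = 21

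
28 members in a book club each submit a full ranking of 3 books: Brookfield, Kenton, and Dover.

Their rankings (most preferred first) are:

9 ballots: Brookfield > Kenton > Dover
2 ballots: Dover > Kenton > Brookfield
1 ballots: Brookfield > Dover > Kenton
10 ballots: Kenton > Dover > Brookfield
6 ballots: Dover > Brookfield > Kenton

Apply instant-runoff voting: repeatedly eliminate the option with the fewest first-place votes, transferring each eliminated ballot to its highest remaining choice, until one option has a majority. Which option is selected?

Brookfield

Round 1: Brookfield 10, Kenton 10, Dover 8. Dover has the fewest and is eliminated.
Round 2: Brookfield 16, Kenton 12. Brookfield has a majority.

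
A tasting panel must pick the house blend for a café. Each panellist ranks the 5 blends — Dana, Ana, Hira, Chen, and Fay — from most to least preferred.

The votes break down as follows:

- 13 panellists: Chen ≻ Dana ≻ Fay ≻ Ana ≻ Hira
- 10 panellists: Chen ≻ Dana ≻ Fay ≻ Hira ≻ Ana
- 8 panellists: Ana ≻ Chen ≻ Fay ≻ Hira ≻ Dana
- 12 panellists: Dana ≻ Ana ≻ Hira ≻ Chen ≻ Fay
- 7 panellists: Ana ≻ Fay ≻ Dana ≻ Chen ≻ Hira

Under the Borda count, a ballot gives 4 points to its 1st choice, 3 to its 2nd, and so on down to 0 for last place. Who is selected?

Chen

Borda scores:
  Dana: 13·3 + 10·3 + 8·0 + 12·4 + 7·2 = 131
  Ana: 13·1 + 10·0 + 8·4 + 12·3 + 7·4 = 109
  Hira: 13·0 + 10·1 + 8·1 + 12·2 + 7·0 = 42
  Chen: 13·4 + 10·4 + 8·3 + 12·1 + 7·1 = 135
  Fay: 13·2 + 10·2 + 8·2 + 12·0 + 7·3 = 83
Chen has the highest total.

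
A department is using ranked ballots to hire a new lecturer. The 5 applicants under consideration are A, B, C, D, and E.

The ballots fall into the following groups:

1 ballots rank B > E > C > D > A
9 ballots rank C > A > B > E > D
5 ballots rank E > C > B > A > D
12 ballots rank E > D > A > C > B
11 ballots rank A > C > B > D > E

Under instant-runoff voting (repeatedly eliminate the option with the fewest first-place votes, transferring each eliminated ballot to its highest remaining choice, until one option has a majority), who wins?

Round 1: E 17, A 11, C 9, B 1, D 0. D has the fewest and is eliminated.
Round 2: E 17, A 11, C 9, B 1. B has the fewest and is eliminated.
Round 3: E 18, A 11, C 9. C has the fewest and is eliminated.
Round 4: A 20, E 18. A has a majority.

A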